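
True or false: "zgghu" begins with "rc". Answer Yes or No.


Input string: 'zgghu'
Prefix to check: 'rc'
First 2 characters of input: 'zg'
Match: False
Result: No


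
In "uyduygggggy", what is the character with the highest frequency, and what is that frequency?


Input: 'uyduygggggy'
Operation: tally each character
Counts: 'd':1, 'g':5, 'u':2, 'y':3
Maximum: 'g' appears 5 times


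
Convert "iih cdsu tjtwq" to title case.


Input string: 'iih cdsu tjtwq'
Operation: capitalize first letter of each word
Word transformations: 'iih'->'Iih', 'cdsu'->'Cdsu', 'tjtwq'->'Tjtwq'
Result: Iih Cdsu Tjtwq


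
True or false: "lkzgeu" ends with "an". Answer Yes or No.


Input string: 'lkzgeu'
Suffix to check: 'an'
Last 2 characters of input: 'eu'
Match: False
Result: No


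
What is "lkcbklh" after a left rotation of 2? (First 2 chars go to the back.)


Input: 'lkcbklh', shift = 2
Operation: split at index 2 and swap parts
Front part s[0:2] = 'lk'
Back part s[2:] = 'cbklh'
Rotated = back + front = 'cbklh' + 'lk'
Result: cbklhlk


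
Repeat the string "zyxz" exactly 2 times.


Input string: 'zyxz'
Operation: repeat 2 times
Concatenation: 'zyxz' + 'zyxz'
Result: zyxzzyxz


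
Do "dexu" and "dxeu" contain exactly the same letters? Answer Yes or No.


String 1: 'dexu' -> sorted: 'deux'
String 2: 'dxeu' -> sorted: 'deux'
Compare sorted forms: 'deux' == 'deux'
Anagram: Yes


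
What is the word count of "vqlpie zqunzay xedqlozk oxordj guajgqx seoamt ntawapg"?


Input string: 'vqlpie zqunzay xedqlozk oxordj guajgqx seoamt ntawapg'
Operation: split by spaces
Words found: 'vqlpie', 'zqunzay', 'xedqlozk', 'oxordj', 'guajgqx', 'seoamt', 'ntawapg'
Word count: 7


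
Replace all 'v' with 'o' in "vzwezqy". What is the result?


Input string: 'vzwezqy'
Operation: replace 'v' with 'o'
Positions of 'v': 0
After replacement: ozwezqy


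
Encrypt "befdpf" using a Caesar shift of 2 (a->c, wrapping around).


Input: 'befdpf', shift = 2
Operation: for each letter, (position + 2) mod 26
Mapping: 'b'(1+2=3)->'d', 'e'(4+2=6)->'g', 'f'(5+2=7)->'h', 'd'(3+2=5)->'f', 'p'(15+2=17)->'r', 'f'(5+2=7)->'h'
Result: dghfrh


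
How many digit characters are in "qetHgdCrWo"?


Input string: 'qetHgdCrWo'
Operation: count digit characters (0-9)
Scan: 'q', 'e', 't', 'H', 'g', 'd', 'C', 'r', 'W', 'o'
Digits found: 0
Result: 0


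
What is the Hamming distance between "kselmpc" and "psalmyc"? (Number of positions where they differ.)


String 1: 'kselmpc'
String 2: 'psalmyc'
Compare each position: pos 0: 'k'!='p', pos 1: 's'=='s', pos 2: 'e'!='a', pos 3: 'l'=='l', pos 4: 'm'=='m', pos 5: 'p'!='y', pos 6: 'c'=='c'
Differing positions: 3
Hamming distance: 3


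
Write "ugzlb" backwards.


Input string: 'ugzlb'
Operation: reverse character order
Original order: 'u' -> 'g' -> 'z' -> 'l' -> 'b'
Reversed order: 'b' -> 'l' -> 'z' -> 'g' -> 'u'
Result: blzgu


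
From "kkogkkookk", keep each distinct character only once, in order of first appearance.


Input: 'kkogkkookk'
Operation: keep first occurrence of each character
Scan: s[0]='k' new -> keep; s[1]='k' seen -> skip; s[2]='o' new -> keep; s[3]='g' new -> keep; s[4]='k' seen -> skip; s[5]='k' seen -> skip; s[6]='o' seen -> skip; s[7]='o' seen -> skip; s[8]='k' seen -> skip; s[9]='k' seen -> skip
Result: kog


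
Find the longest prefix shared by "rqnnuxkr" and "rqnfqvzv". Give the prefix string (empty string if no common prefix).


String 1: 'rqnnuxkr'
String 2: 'rqnfqvzv'
Compare position by position:
pos 0: 'r' vs 'r' match
pos 1: 'q' vs 'q' match
pos 2: 'n' vs 'n' match
pos 3: 'n' vs 'f' differ -> stop
Longest common prefix: "rqn" (length 3)


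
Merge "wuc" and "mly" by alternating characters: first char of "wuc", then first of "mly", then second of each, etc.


String 1: 'wuc'
String 2: 'mly'
Operation: alternate characters
Pairs: 'w'+'m', 'u'+'l', 'c'+'y'
Result: wmulcy


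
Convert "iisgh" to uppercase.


Input string: 'iisgh'
Operation: convert each letter to uppercase
Mapping: 'i'->'I', 'i'->'I', 's'->'S', 'g'->'G', 'h'->'H'
Result: IISGH


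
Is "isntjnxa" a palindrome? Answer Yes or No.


Input string: 'isntjnxa'
Reversed: 'axnjtnsi'
Compare pairs: s[0]='i' vs s[7]='a' (mismatch), s[1]='s' vs s[6]='x' (mismatch), s[2]='n' vs s[5]='n' (match), s[3]='t' vs s[4]='j' (mismatch)
Palindrome: No


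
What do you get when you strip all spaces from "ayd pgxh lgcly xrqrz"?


Input string: 'ayd pgxh lgcly xrqrz'
Operation: remove all spaces
Words: 'ayd', 'pgxh', 'lgcly', 'xrqrz'
Join without spaces: aydpgxhlgclyxrqrz


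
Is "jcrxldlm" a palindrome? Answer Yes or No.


Input string: 'jcrxldlm'
Reversed: 'mldlxrcj'
Compare pairs: s[0]='j' vs s[7]='m' (mismatch), s[1]='c' vs s[6]='l' (mismatch), s[2]='r' vs s[5]='d' (mismatch), s[3]='x' vs s[4]='l' (mismatch)
Palindrome: No


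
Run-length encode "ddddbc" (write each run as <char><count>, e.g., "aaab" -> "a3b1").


Input: 'ddddbc'
Operation: identify consecutive runs
Runs: 'dddd' -> d4, 'b' -> b1, 'c' -> c1
Encoded: d4b1c1


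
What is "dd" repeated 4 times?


Input string: 'dd'
Operation: repeat 4 times
Concatenation: 'dd' + 'dd' + 'dd' + 'dd'
Result: dddddddd


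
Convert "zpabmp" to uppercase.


Input string: 'zpabmp'
Operation: convert each letter to uppercase
Mapping: 'z'->'Z', 'p'->'P', 'a'->'A', 'b'->'B', 'm'->'M', 'p'->'P'
Result: ZPABMP


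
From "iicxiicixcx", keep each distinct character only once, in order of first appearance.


Input: 'iicxiicixcx'
Operation: keep first occurrence of each character
Scan: s[0]='i' new -> keep; s[1]='i' seen -> skip; s[2]='c' new -> keep; s[3]='x' new -> keep; s[4]='i' seen -> skip; s[5]='i' seen -> skip; s[6]='c' seen -> skip; s[7]='i' seen -> skip; s[8]='x' seen -> skip; s[9]='c' seen -> skip; s[10]='x' seen -> skip
Result: icx


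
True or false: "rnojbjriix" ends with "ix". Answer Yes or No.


Input string: 'rnojbjriix'
Suffix to check: 'ix'
Last 2 characters of input: 'ix'
Match: True
Result: Yes


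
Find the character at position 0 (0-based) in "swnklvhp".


Input string: 'swnklvhp'
Operation: get character at index 0
Index mapping: s[0]='s'
Result: 's'


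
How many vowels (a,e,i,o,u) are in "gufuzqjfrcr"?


Input string: 'gufuzqjfrcr'
Operation: count vowels (a, e, i, o, u)
Scan: s[0]='g', s[1]='u' (vowel), s[2]='f', s[3]='u' (vowel), s[4]='z', s[5]='q', s[6]='j', s[7]='f', s[8]='r', s[9]='c', s[10]='r'
Vowels found: 2
Result: 2


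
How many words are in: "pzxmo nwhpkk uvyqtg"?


Input string: 'pzxmo nwhpkk uvyqtg'
Operation: split by spaces
Words found: 'pzxmo', 'nwhpkk', 'uvyqtg'
Word count: 3


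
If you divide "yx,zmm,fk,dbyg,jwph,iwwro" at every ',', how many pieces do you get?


Input string: 'yx,zmm,fk,dbyg,jwph,iwwro'
Delimiter: ','
Split result: 'yx', 'zmm', 'fk', 'dbyg', 'jwph', 'iwwro'
Number of parts: 6


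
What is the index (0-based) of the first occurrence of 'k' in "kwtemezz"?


Input string: 'kwtemezz'
Target: 'k'
Scanning left to right: s[0]='k'
First match at index: 0


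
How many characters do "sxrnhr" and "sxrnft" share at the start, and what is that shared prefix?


String 1: 'sxrnhr'
String 2: 'sxrnft'
Compare position by position:
pos 0: 's' vs 's' match
pos 1: 'x' vs 'x' match
pos 2: 'r' vs 'r' match
pos 3: 'n' vs 'n' match
pos 4: 'h' vs 'f' differ -> stop
Longest common prefix: "sxrn" (length 4)


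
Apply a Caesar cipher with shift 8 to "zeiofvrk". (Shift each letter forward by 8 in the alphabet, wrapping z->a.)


Input: 'zeiofvrk', shift = 8
Operation: for each letter, (position + 8) mod 26
Mapping: 'z'(25+8=33, 33 mod 26=7)->'h', 'e'(4+8=12)->'m', 'i'(8+8=16)->'q', 'o'(14+8=22)->'w', 'f'(5+8=13)->'n', 'v'(21+8=29, 29 mod 26=3)->'d', 'r'(17+8=25)->'z', 'k'(10+8=18)->'s'
Result: hmqwndzs


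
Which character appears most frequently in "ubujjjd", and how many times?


Input: 'ubujjjd'
Operation: tally each character
Counts: 'b':1, 'd':1, 'j':3, 'u':2
Maximum: 'j' appears 3 times


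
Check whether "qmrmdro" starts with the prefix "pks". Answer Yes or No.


Input string: 'qmrmdro'
Prefix to check: 'pks'
First 3 characters of input: 'qmr'
Match: False
Result: No


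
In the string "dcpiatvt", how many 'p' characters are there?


Input string: 'dcpiatvt'
Target character: 'p'
Scan each position: s[2]='p'
Matches found at indices: 2
Total: 1


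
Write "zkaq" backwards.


Input string: 'zkaq'
Operation: reverse character order
Original order: 'z' -> 'k' -> 'a' -> 'q'
Reversed order: 'q' -> 'a' -> 'k' -> 'z'
Result: qakz


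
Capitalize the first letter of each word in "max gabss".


Input string: 'max gabss'
Operation: capitalize first letter of each word
Word transformations: 'max'->'Max', 'gabss'->'Gabss'
Result: Max Gabss


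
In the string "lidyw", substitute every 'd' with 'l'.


Input string: 'lidyw'
Operation: replace 'd' with 'l'
Positions of 'd': 2
After replacement: lilyw


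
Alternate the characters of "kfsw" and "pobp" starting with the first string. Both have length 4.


String 1: 'kfsw'
String 2: 'pobp'
Operation: alternate characters
Pairs: 'k'+'p', 'f'+'o', 's'+'b', 'w'+'p'
Result: kpfosbwp


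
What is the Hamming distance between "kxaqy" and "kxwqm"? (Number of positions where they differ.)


String 1: 'kxaqy'
String 2: 'kxwqm'
Compare each position: pos 0: 'k'=='k', pos 1: 'x'=='x', pos 2: 'a'!='w', pos 3: 'q'=='q', pos 4: 'y'!='m'
Differing positions: 2
Hamming distance: 2


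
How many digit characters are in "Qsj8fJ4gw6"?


Input string: 'Qsj8fJ4gw6'
Operation: count digit characters (0-9)
Scan: 'Q', 's', 'j', '8'(digit), 'f', 'J', '4'(digit), 'g', 'w', '6'(digit)
Digits found: 3
Result: 3


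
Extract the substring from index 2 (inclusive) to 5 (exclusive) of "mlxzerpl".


Input string: 'mlxzerpl'
Operation: slice [2:5]
Extract characters: s[2]='x', s[3]='z', s[4]='e'
Result: xze


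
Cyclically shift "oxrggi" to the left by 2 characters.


Input: 'oxrggi', shift = 2
Operation: split at index 2 and swap parts
Front part s[0:2] = 'ox'
Back part s[2:] = 'rggi'
Rotated = back + front = 'rggi' + 'ox'
Result: rggiox


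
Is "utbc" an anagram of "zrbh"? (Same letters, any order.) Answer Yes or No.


String 1: 'zrbh' -> sorted: 'bhrz'
String 2: 'utbc' -> sorted: 'bctu'
Compare sorted forms: 'bhrz' != 'bctu'
Anagram: No


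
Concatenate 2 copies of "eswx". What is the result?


Input string: 'eswx'
Operation: repeat 2 times
Concatenation: 'eswx' + 'eswx'
Result: eswxeswx


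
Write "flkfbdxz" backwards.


Input string: 'flkfbdxz'
Operation: reverse character order
Original order: 'f' -> 'l' -> 'k' -> 'f' -> 'b' -> 'd' -> 'x' -> 'z'
Reversed order: 'z' -> 'x' -> 'd' -> 'b' -> 'f' -> 'k' -> 'l' -> 'f'
Result: zxdbfklf


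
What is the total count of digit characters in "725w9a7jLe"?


Input string: '725w9a7jLe'
Operation: count digit characters (0-9)
Scan: '7'(digit), '2'(digit), '5'(digit), 'w', '9'(digit), 'a', '7'(digit), 'j', 'L', 'e'
Digits found: 5
Result: 5


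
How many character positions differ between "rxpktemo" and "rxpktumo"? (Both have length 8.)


String 1: 'rxpktemo'
String 2: 'rxpktumo'
Compare each position: pos 0: 'r'=='r', pos 1: 'x'=='x', pos 2: 'p'=='p', pos 3: 'k'=='k', pos 4: 't'=='t', pos 5: 'e'!='u', pos 6: 'm'=='m', pos 7: 'o'=='o'
Differing positions: 1
Hamming distance: 1


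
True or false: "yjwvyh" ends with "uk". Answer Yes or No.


Input string: 'yjwvyh'
Suffix to check: 'uk'
Last 2 characters of input: 'yh'
Match: False
Result: No


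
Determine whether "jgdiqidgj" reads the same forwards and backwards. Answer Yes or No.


Input string: 'jgdiqidgj'
Reversed: 'jgdiqidgj'
Compare pairs: s[0]='j' vs s[8]='j' (match), s[1]='g' vs s[7]='g' (match), s[2]='d' vs s[6]='d' (match), s[3]='i' vs s[5]='i' (match)
Palindrome: Yes


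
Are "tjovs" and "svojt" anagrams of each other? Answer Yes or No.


String 1: 'tjovs' -> sorted: 'jostv'
String 2: 'svojt' -> sorted: 'jostv'
Compare sorted forms: 'jostv' == 'jostv'
Anagram: Yes


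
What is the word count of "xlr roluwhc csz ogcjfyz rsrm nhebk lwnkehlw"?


Input string: 'xlr roluwhc csz ogcjfyz rsrm nhebk lwnkehlw'
Operation: split by spaces
Words found: 'xlr', 'roluwhc', 'csz', 'ogcjfyz', 'rsrm', 'nhebk', 'lwnkehlw'
Word count: 7


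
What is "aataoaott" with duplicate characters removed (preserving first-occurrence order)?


Input: 'aataoaott'
Operation: keep first occurrence of each character
Scan: s[0]='a' new -> keep; s[1]='a' seen -> skip; s[2]='t' new -> keep; s[3]='a' seen -> skip; s[4]='o' new -> keep; s[5]='a' seen -> skip; s[6]='o' seen -> skip; s[7]='t' seen -> skip; s[8]='t' seen -> skip
Result: ato


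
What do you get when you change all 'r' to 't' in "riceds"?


Input string: 'riceds'
Operation: replace 'r' with 't'
Positions of 'r': 0
After replacement: ticeds


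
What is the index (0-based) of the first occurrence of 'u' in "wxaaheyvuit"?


Input string: 'wxaaheyvuit'
Target: 'u'
Scanning left to right: s[0]='w', s[1]='x', s[2]='a', s[3]='a', s[4]='h', s[5]='e', s[6]='y', s[7]='v', s[8]='u'
First match at index: 8


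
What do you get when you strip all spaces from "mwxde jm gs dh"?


Input string: 'mwxde jm gs dh'
Operation: remove all spaces
Words: 'mwxde', 'jm', 'gs', 'dh'
Join without spaces: mwxdejmgsdh


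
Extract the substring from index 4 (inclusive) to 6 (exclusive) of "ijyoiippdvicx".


Input string: 'ijyoiippdvicx'
Operation: slice [4:6]
Extract characters: s[4]='i', s[5]='i'
Result: ii


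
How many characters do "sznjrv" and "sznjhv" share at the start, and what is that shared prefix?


String 1: 'sznjrv'
String 2: 'sznjhv'
Compare position by position:
pos 0: 's' vs 's' match
pos 1: 'z' vs 'z' match
pos 2: 'n' vs 'n' match
pos 3: 'j' vs 'j' match
pos 4: 'r' vs 'h' differ -> stop
Longest common prefix: "sznj" (length 4)


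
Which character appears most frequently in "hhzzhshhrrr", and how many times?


Input: 'hhzzhshhrrr'
Operation: tally each character
Counts: 'h':5, 'r':3, 's':1, 'z':2
Maximum: 'h' appears 5 times


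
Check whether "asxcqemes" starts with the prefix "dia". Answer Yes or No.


Input string: 'asxcqemes'
Prefix to check: 'dia'
First 3 characters of input: 'asx'
Match: False
Result: No


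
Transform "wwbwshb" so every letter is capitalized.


Input string: 'wwbwshb'
Operation: convert each letter to uppercase
Mapping: 'w'->'W', 'w'->'W', 'b'->'B', 'w'->'W', 's'->'S', 'h'->'H', 'b'->'B'
Result: WWBWSHB


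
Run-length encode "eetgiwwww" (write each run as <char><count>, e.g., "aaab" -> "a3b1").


Input: 'eetgiwwww'
Operation: identify consecutive runs
Runs: 'ee' -> e2, 't' -> t1, 'g' -> g1, 'i' -> i1, 'wwww' -> w4
Encoded: e2t1g1i1w4


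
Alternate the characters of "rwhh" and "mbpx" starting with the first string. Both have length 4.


String 1: 'rwhh'
String 2: 'mbpx'
Operation: alternate characters
Pairs: 'r'+'m', 'w'+'b', 'h'+'p', 'h'+'x'
Result: rmwbhphx


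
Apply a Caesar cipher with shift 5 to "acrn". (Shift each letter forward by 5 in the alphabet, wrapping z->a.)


Input: 'acrn', shift = 5
Operation: for each letter, (position + 5) mod 26
Mapping: 'a'(0+5=5)->'f', 'c'(2+5=7)->'h', 'r'(17+5=22)->'w', 'n'(13+5=18)->'s'
Result: fhws


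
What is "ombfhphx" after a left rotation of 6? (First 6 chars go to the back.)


Input: 'ombfhphx', shift = 6
Operation: split at index 6 and swap parts
Front part s[0:6] = 'ombfhp'
Back part s[6:] = 'hx'
Rotated = back + front = 'hx' + 'ombfhp'
Result: hxombfhp


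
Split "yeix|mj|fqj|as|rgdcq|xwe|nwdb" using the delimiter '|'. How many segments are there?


Input string: 'yeix|mj|fqj|as|rgdcq|xwe|nwdb'
Delimiter: '|'
Split result: 'yeix', 'mj', 'fqj', 'as', 'rgdcq', 'xwe', 'nwdb'
Number of parts: 7


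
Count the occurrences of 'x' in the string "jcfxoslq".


Input string: 'jcfxoslq'
Target character: 'x'
Scan each position: s[3]='x'
Matches found at indices: 3
Total: 1


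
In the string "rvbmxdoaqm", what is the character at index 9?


Input string: 'rvbmxdoaqm'
Operation: get character at index 9
Index mapping: s[0]='r', s[1]='v', s[2]='b', s[3]='m', s[4]='x', s[5]='d', s[6]='o', s[7]='a', s[8]='q', s[9]='m'
Result: 'm'


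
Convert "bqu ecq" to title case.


Input string: 'bqu ecq'
Operation: capitalize first letter of each word
Word transformations: 'bqu'->'Bqu', 'ecq'->'Ecq'
Result: Bqu Ecq


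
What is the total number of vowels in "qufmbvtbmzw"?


Input string: 'qufmbvtbmzw'
Operation: count vowels (a, e, i, o, u)
Scan: s[0]='q', s[1]='u' (vowel), s[2]='f', s[3]='m', s[4]='b', s[5]='v', s[6]='t', s[7]='b', s[8]='m', s[9]='z', s[10]='w'
Vowels found: 1
Result: 1


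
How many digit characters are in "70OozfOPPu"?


Input string: '70OozfOPPu'
Operation: count digit characters (0-9)
Scan: '7'(digit), '0'(digit), 'O', 'o', 'z', 'f', 'O', 'P', 'P', 'u'
Digits found: 2
Result: 2


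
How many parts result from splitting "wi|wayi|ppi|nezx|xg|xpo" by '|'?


Input string: 'wi|wayi|ppi|nezx|xg|xpo'
Delimiter: '|'
Split result: 'wi', 'wayi', 'ppi', 'nezx', 'xg', 'xpo'
Number of parts: 6


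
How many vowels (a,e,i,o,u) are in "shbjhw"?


Input string: 'shbjhw'
Operation: count vowels (a, e, i, o, u)
Scan: s[0]='s', s[1]='h', s[2]='b', s[3]='j', s[4]='h', s[5]='w'
Vowels found: 0
Result: 0


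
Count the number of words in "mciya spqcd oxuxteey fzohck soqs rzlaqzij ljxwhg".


Input string: 'mciya spqcd oxuxteey fzohck soqs rzlaqzij ljxwhg'
Operation: split by spaces
Words found: 'mciya', 'spqcd', 'oxuxteey', 'fzohck', 'soqs', 'rzlaqzij', 'ljxwhg'
Word count: 7


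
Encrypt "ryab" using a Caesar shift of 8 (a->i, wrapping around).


Input: 'ryab', shift = 8
Operation: for each letter, (position + 8) mod 26
Mapping: 'r'(17+8=25)->'z', 'y'(24+8=32, 32 mod 26=6)->'g', 'a'(0+8=8)->'i', 'b'(1+8=9)->'j'
Result: zgij


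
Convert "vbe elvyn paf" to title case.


Input string: 'vbe elvyn paf'
Operation: capitalize first letter of each word
Word transformations: 'vbe'->'Vbe', 'elvyn'->'Elvyn', 'paf'->'Paf'
Result: Vbe Elvyn Paf


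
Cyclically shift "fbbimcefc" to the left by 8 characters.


Input: 'fbbimcefc', shift = 8
Operation: split at index 8 and swap parts
Front part s[0:8] = 'fbbimcef'
Back part s[8:] = 'c'
Rotated = back + front = 'c' + 'fbbimcef'
Result: cfbbimcef


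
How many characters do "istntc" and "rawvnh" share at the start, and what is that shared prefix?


String 1: 'istntc'
String 2: 'rawvnh'
Compare position by position:
pos 0: 'i' vs 'r' differ -> stop
Longest common prefix: "" (length 0)


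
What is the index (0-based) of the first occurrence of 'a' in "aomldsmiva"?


Input string: 'aomldsmiva'
Target: 'a'
Scanning left to right: s[0]='a'
First match at index: 0


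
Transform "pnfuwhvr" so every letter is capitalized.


Input string: 'pnfuwhvr'
Operation: convert each letter to uppercase
Mapping: 'p'->'P', 'n'->'N', 'f'->'F', 'u'->'U', 'w'->'W', 'h'->'H', 'v'->'V', 'r'->'R'
Result: PNFUWHVR


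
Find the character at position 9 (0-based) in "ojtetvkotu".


Input string: 'ojtetvkotu'
Operation: get character at index 9
Index mapping: s[0]='o', s[1]='j', s[2]='t', s[3]='e', s[4]='t', s[5]='v', s[6]='k', s[7]='o', s[8]='t', s[9]='u'
Result: 'u'


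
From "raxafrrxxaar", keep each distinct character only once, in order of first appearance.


Input: 'raxafrrxxaar'
Operation: keep first occurrence of each character
Scan: s[0]='r' new -> keep; s[1]='a' new -> keep; s[2]='x' new -> keep; s[3]='a' seen -> skip; s[4]='f' new -> keep; s[5]='r' seen -> skip; s[6]='r' seen -> skip; s[7]='x' seen -> skip; s[8]='x' seen -> skip; s[9]='a' seen -> skip; s[10]='a' seen -> skip; s[11]='r' seen -> skip
Result: raxf


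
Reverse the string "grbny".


Input string: 'grbny'
Operation: reverse character order
Original order: 'g' -> 'r' -> 'b' -> 'n' -> 'y'
Reversed order: 'y' -> 'n' -> 'b' -> 'r' -> 'g'
Result: ynbrg


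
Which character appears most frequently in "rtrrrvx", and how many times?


Input: 'rtrrrvx'
Operation: tally each character
Counts: 'r':4, 't':1, 'v':1, 'x':1
Maximum: 'r' appears 4 times


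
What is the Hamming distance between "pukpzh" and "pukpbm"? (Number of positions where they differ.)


String 1: 'pukpzh'
String 2: 'pukpbm'
Compare each position: pos 0: 'p'=='p', pos 1: 'u'=='u', pos 2: 'k'=='k', pos 3: 'p'=='p', pos 4: 'z'!='b', pos 5: 'h'!='m'
Differing positions: 2
Hamming distance: 2


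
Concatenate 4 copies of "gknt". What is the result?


Input string: 'gknt'
Operation: repeat 4 times
Concatenation: 'gknt' + 'gknt' + 'gknt' + 'gknt'
Result: gkntgkntgkntgknt


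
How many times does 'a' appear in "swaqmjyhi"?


Input string: 'swaqmjyhi'
Target character: 'a'
Scan each position: s[2]='a'
Matches found at indices: 2
Total: 1


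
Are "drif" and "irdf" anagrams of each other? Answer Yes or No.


String 1: 'drif' -> sorted: 'dfir'
String 2: 'irdf' -> sorted: 'dfir'
Compare sorted forms: 'dfir' == 'dfir'
Anagram: Yes


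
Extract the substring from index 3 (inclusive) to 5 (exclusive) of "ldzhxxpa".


Input string: 'ldzhxxpa'
Operation: slice [3:5]
Extract characters: s[3]='h', s[4]='x'
Result: hx


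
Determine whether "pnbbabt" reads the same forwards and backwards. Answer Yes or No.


Input string: 'pnbbabt'
Reversed: 'tbabbnp'
Compare pairs: s[0]='p' vs s[6]='t' (mismatch), s[1]='n' vs s[5]='b' (mismatch), s[2]='b' vs s[4]='a' (mismatch)
Palindrome: No


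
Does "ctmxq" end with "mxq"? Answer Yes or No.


Input string: 'ctmxq'
Suffix to check: 'mxq'
Last 3 characters of input: 'mxq'
Match: True
Result: Yes


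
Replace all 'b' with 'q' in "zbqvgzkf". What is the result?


Input string: 'zbqvgzkf'
Operation: replace 'b' with 'q'
Positions of 'b': 1
After replacement: zqqvgzkf


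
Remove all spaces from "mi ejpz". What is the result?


Input string: 'mi ejpz'
Operation: remove all spaces
Words: 'mi', 'ejpz'
Join without spaces: miejpz


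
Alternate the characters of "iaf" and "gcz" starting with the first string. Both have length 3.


String 1: 'iaf'
String 2: 'gcz'
Operation: alternate characters
Pairs: 'i'+'g', 'a'+'c', 'f'+'z'
Result: igacfz


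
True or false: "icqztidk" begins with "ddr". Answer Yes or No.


Input string: 'icqztidk'
Prefix to check: 'ddr'
First 3 characters of input: 'icq'
Match: False
Result: No


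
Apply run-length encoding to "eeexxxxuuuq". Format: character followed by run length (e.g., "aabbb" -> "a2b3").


Input: 'eeexxxxuuuq'
Operation: identify consecutive runs
Runs: 'eee' -> e3, 'xxxx' -> x4, 'uuu' -> u3, 'q' -> q1
Encoded: e3x4u3q1


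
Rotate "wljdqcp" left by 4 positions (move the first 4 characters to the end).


Input: 'wljdqcp', shift = 4
Operation: split at index 4 and swap parts
Front part s[0:4] = 'wljd'
Back part s[4:] = 'qcp'
Rotated = back + front = 'qcp' + 'wljd'
Result: qcpwljd


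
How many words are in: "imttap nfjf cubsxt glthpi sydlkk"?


Input string: 'imttap nfjf cubsxt glthpi sydlkk'
Operation: split by spaces
Words found: 'imttap', 'nfjf', 'cubsxt', 'glthpi', 'sydlkk'
Word count: 5


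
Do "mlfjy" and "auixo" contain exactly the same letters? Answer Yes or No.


String 1: 'mlfjy' -> sorted: 'fjlmy'
String 2: 'auixo' -> sorted: 'aioux'
Compare sorted forms: 'fjlmy' != 'aioux'
Anagram: No


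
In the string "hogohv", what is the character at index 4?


Input string: 'hogohv'
Operation: get character at index 4
Index mapping: s[0]='h', s[1]='o', s[2]='g', s[3]='o', s[4]='h'
Result: 'h'


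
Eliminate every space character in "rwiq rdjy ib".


Input string: 'rwiq rdjy ib'
Operation: remove all spaces
Words: 'rwiq', 'rdjy', 'ib'
Join without spaces: rwiqrdjyib


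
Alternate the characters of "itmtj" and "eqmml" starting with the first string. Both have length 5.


String 1: 'itmtj'
String 2: 'eqmml'
Operation: alternate characters
Pairs: 'i'+'e', 't'+'q', 'm'+'m', 't'+'m', 'j'+'l'
Result: ietqmmtmjl


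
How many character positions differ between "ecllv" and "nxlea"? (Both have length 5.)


String 1: 'ecllv'
String 2: 'nxlea'
Compare each position: pos 0: 'e'!='n', pos 1: 'c'!='x', pos 2: 'l'=='l', pos 3: 'l'!='e', pos 4: 'v'!='a'
Differing positions: 4
Hamming distance: 4


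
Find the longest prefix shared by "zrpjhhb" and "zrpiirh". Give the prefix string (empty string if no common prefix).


String 1: 'zrpjhhb'
String 2: 'zrpiirh'
Compare position by position:
pos 0: 'z' vs 'z' match
pos 1: 'r' vs 'r' match
pos 2: 'p' vs 'p' match
pos 3: 'j' vs 'i' differ -> stop
Longest common prefix: "zrp" (length 3)


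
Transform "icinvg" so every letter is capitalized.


Input string: 'icinvg'
Operation: convert each letter to uppercase
Mapping: 'i'->'I', 'c'->'C', 'i'->'I', 'n'->'N', 'v'->'V', 'g'->'G'
Result: ICINVG


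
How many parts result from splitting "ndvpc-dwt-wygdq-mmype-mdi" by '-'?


Input string: 'ndvpc-dwt-wygdq-mmype-mdi'
Delimiter: '-'
Split result: 'ndvpc', 'dwt', 'wygdq', 'mmype', 'mdi'
Number of parts: 5


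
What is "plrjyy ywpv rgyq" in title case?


Input string: 'plrjyy ywpv rgyq'
Operation: capitalize first letter of each word
Word transformations: 'plrjyy'->'Plrjyy', 'ywpv'->'Ywpv', 'rgyq'->'Rgyq'
Result: Plrjyy Ywpv Rgyq


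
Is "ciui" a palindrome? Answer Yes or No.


Input string: 'ciui'
Reversed: 'iuic'
Compare pairs: s[0]='c' vs s[3]='i' (mismatch), s[1]='i' vs s[2]='u' (mismatch)
Palindrome: No


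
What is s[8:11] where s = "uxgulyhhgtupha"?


Input string: 'uxgulyhhgtupha'
Operation: slice [8:11]
Extract characters: s[8]='g', s[9]='t', s[10]='u'
Result: gtu


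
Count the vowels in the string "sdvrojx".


Input string: 'sdvrojx'
Operation: count vowels (a, e, i, o, u)
Scan: s[0]='s', s[1]='d', s[2]='v', s[3]='r', s[4]='o' (vowel), s[5]='j', s[6]='x'
Vowels found: 1
Result: 1


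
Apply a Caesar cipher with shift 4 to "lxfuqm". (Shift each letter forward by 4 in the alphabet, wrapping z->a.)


Input: 'lxfuqm', shift = 4
Operation: for each letter, (position + 4) mod 26
Mapping: 'l'(11+4=15)->'p', 'x'(23+4=27, 27 mod 26=1)->'b', 'f'(5+4=9)->'j', 'u'(20+4=24)->'y', 'q'(16+4=20)->'u', 'm'(12+4=16)->'q'
Result: pbjyuq


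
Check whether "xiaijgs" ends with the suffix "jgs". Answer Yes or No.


Input string: 'xiaijgs'
Suffix to check: 'jgs'
Last 3 characters of input: 'jgs'
Match: True
Result: Yes


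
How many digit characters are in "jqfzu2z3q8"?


Input string: 'jqfzu2z3q8'
Operation: count digit characters (0-9)
Scan: 'j', 'q', 'f', 'z', 'u', '2'(digit), 'z', '3'(digit), 'q', '8'(digit)
Digits found: 3
Result: 3


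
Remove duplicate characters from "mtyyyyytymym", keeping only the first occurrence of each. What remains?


Input: 'mtyyyyytymym'
Operation: keep first occurrence of each character
Scan: s[0]='m' new -> keep; s[1]='t' new -> keep; s[2]='y' new -> keep; s[3]='y' seen -> skip; s[4]='y' seen -> skip; s[5]='y' seen -> skip; s[6]='y' seen -> skip; s[7]='t' seen -> skip; s[8]='y' seen -> skip; s[9]='m' seen -> skip; s[10]='y' seen -> skip; s[11]='m' seen -> skip
Result: mty


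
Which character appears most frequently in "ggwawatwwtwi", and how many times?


Input: 'ggwawatwwtwi'
Operation: tally each character
Counts: 'a':2, 'g':2, 'i':1, 't':2, 'w':5
Maximum: 'w' appears 5 times


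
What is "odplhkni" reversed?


Input string: 'odplhkni'
Operation: reverse character order
Original order: 'o' -> 'd' -> 'p' -> 'l' -> 'h' -> 'k' -> 'n' -> 'i'
Reversed order: 'i' -> 'n' -> 'k' -> 'h' -> 'l' -> 'p' -> 'd' -> 'o'
Result: inkhlpdo


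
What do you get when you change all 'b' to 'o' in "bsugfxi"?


Input string: 'bsugfxi'
Operation: replace 'b' with 'o'
Positions of 'b': 0
After replacement: osugfxi


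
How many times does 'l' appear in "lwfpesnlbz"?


Input string: 'lwfpesnlbz'
Target character: 'l'
Scan each position: s[0]='l', s[7]='l'
Matches found at indices: 0, 7
Total: 2


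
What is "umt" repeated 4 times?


Input string: 'umt'
Operation: repeat 4 times
Concatenation: 'umt' + 'umt' + 'umt' + 'umt'
Result: umtumtumtumt


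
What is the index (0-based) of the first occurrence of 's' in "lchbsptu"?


Input string: 'lchbsptu'
Target: 's'
Scanning left to right: s[0]='l', s[1]='c', s[2]='h', s[3]='b', s[4]='s'
First match at index: 4


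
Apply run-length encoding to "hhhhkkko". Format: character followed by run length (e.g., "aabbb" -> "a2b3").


Input: 'hhhhkkko'
Operation: identify consecutive runs
Runs: 'hhhh' -> h4, 'kkk' -> k3, 'o' -> o1
Encoded: h4k3o1


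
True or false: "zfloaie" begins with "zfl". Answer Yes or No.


Input string: 'zfloaie'
Prefix to check: 'zfl'
First 3 characters of input: 'zfl'
Match: True
Result: Yes


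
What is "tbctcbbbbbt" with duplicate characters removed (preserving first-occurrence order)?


Input: 'tbctcbbbbbt'
Operation: keep first occurrence of each character
Scan: s[0]='t' new -> keep; s[1]='b' new -> keep; s[2]='c' new -> keep; s[3]='t' seen -> skip; s[4]='c' seen -> skip; s[5]='b' seen -> skip; s[6]='b' seen -> skip; s[7]='b' seen -> skip; s[8]='b' seen -> skip; s[9]='b' seen -> skip; s[10]='t' seen -> skip
Result: tbc


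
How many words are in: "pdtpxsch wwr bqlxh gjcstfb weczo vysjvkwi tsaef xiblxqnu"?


Input string: 'pdtpxsch wwr bqlxh gjcstfb weczo vysjvkwi tsaef xiblxqnu'
Operation: split by spaces
Words found: 'pdtpxsch', 'wwr', 'bqlxh', 'gjcstfb', 'weczo', 'vysjvkwi', 'tsaef', 'xiblxqnu'
Word count: 8


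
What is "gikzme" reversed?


Input string: 'gikzme'
Operation: reverse character order
Original order: 'g' -> 'i' -> 'k' -> 'z' -> 'm' -> 'e'
Reversed order: 'e' -> 'm' -> 'z' -> 'k' -> 'i' -> 'g'
Result: emzkig


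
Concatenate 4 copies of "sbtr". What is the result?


Input string: 'sbtr'
Operation: repeat 4 times
Concatenation: 'sbtr' + 'sbtr' + 'sbtr' + 'sbtr'
Result: sbtrsbtrsbtrsbtr


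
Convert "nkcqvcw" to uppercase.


Input string: 'nkcqvcw'
Operation: convert each letter to uppercase
Mapping: 'n'->'N', 'k'->'K', 'c'->'C', 'q'->'Q', 'v'->'V', 'c'->'C', 'w'->'W'
Result: NKCQVCW


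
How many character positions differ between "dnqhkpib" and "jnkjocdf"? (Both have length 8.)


String 1: 'dnqhkpib'
String 2: 'jnkjocdf'
Compare each position: pos 0: 'd'!='j', pos 1: 'n'=='n', pos 2: 'q'!='k', pos 3: 'h'!='j', pos 4: 'k'!='o', pos 5: 'p'!='c', pos 6: 'i'!='d', pos 7: 'b'!='f'
Differing positions: 7
Hamming distance: 7


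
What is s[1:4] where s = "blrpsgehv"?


Input string: 'blrpsgehv'
Operation: slice [1:4]
Extract characters: s[1]='l', s[2]='r', s[3]='p'
Result: lrp


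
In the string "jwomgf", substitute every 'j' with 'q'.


Input string: 'jwomgf'
Operation: replace 'j' with 'q'
Positions of 'j': 0
After replacement: qwomgf


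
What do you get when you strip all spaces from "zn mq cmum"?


Input string: 'zn mq cmum'
Operation: remove all spaces
Words: 'zn', 'mq', 'cmum'
Join without spaces: znmqcmum


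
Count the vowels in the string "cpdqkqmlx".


Input string: 'cpdqkqmlx'
Operation: count vowels (a, e, i, o, u)
Scan: s[0]='c', s[1]='p', s[2]='d', s[3]='q', s[4]='k', s[5]='q', s[6]='m', s[7]='l', s[8]='x'
Vowels found: 0
Result: 0


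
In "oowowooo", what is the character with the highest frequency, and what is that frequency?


Input: 'oowowooo'
Operation: tally each character
Counts: 'o':6, 'w':2
Maximum: 'o' appears 6 times


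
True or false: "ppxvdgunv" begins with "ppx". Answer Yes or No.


Input string: 'ppxvdgunv'
Prefix to check: 'ppx'
First 3 characters of input: 'ppx'
Match: True
Result: Yes


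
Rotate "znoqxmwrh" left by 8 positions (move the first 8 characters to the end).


Input: 'znoqxmwrh', shift = 8
Operation: split at index 8 and swap parts
Front part s[0:8] = 'znoqxmwr'
Back part s[8:] = 'h'
Rotated = back + front = 'h' + 'znoqxmwr'
Result: hznoqxmwr


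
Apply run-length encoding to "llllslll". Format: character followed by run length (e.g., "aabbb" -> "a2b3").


Input: 'llllslll'
Operation: identify consecutive runs
Runs: 'llll' -> l4, 's' -> s1, 'lll' -> l3
Encoded: l4s1l3


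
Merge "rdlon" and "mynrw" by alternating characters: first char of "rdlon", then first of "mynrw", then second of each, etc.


String 1: 'rdlon'
String 2: 'mynrw'
Operation: alternate characters
Pairs: 'r'+'m', 'd'+'y', 'l'+'n', 'o'+'r', 'n'+'w'
Result: rmdylnornw


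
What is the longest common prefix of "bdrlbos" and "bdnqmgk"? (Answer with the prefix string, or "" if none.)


String 1: 'bdrlbos'
String 2: 'bdnqmgk'
Compare position by position:
pos 0: 'b' vs 'b' match
pos 1: 'd' vs 'd' match
pos 2: 'r' vs 'n' differ -> stop
Longest common prefix: "bd" (length 2)


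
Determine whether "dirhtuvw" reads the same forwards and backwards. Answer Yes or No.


Input string: 'dirhtuvw'
Reversed: 'wvuthrid'
Compare pairs: s[0]='d' vs s[7]='w' (mismatch), s[1]='i' vs s[6]='v' (mismatch), s[2]='r' vs s[5]='u' (mismatch), s[3]='h' vs s[4]='t' (mismatch)
Palindrome: No


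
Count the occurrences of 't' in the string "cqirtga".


Input string: 'cqirtga'
Target character: 't'
Scan each position: s[4]='t'
Matches found at indices: 4
Total: 1


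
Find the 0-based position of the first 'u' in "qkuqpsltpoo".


Input string: 'qkuqpsltpoo'
Target: 'u'
Scanning left to right: s[0]='q', s[1]='k', s[2]='u'
First match at index: 2


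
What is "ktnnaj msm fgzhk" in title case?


Input string: 'ktnnaj msm fgzhk'
Operation: capitalize first letter of each word
Word transformations: 'ktnnaj'->'Ktnnaj', 'msm'->'Msm', 'fgzhk'->'Fgzhk'
Result: Ktnnaj Msm Fgzhk


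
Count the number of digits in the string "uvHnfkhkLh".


Input string: 'uvHnfkhkLh'
Operation: count digit characters (0-9)
Scan: 'u', 'v', 'H', 'n', 'f', 'k', 'h', 'k', 'L', 'h'
Digits found: 0
Result: 0


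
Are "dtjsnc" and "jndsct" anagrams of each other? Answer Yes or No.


String 1: 'dtjsnc' -> sorted: 'cdjnst'
String 2: 'jndsct' -> sorted: 'cdjnst'
Compare sorted forms: 'cdjnst' == 'cdjnst'
Anagram: Yes


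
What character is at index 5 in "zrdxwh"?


Input string: 'zrdxwh'
Operation: get character at index 5
Index mapping: s[0]='z', s[1]='r', s[2]='d', s[3]='x', s[4]='w', s[5]='h'
Result: 'h'


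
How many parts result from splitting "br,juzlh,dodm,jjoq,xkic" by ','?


Input string: 'br,juzlh,dodm,jjoq,xkic'
Delimiter: ','
Split result: 'br', 'juzlh', 'dodm', 'jjoq', 'xkic'
Number of parts: 5


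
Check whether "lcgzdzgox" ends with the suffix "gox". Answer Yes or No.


Input string: 'lcgzdzgox'
Suffix to check: 'gox'
Last 3 characters of input: 'gox'
Match: True
Result: Yes


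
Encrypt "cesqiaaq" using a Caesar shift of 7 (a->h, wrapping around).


Input: 'cesqiaaq', shift = 7
Operation: for each letter, (position + 7) mod 26
Mapping: 'c'(2+7=9)->'j', 'e'(4+7=11)->'l', 's'(18+7=25)->'z', 'q'(16+7=23)->'x', 'i'(8+7=15)->'p', 'a'(0+7=7)->'h', 'a'(0+7=7)->'h', 'q'(16+7=23)->'x'
Result: jlzxphhx


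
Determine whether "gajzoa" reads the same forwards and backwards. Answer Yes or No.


Input string: 'gajzoa'
Reversed: 'aozjag'
Compare pairs: s[0]='g' vs s[5]='a' (mismatch), s[1]='a' vs s[4]='o' (mismatch), s[2]='j' vs s[3]='z' (mismatch)
Palindrome: No


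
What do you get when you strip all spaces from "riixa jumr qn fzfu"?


Input string: 'riixa jumr qn fzfu'
Operation: remove all spaces
Words: 'riixa', 'jumr', 'qn', 'fzfu'
Join without spaces: riixajumrqnfzfu


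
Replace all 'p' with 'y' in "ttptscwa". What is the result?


Input string: 'ttptscwa'
Operation: replace 'p' with 'y'
Positions of 'p': 2
After replacement: ttytscwa


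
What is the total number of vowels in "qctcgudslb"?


Input string: 'qctcgudslb'
Operation: count vowels (a, e, i, o, u)
Scan: s[0]='q', s[1]='c', s[2]='t', s[3]='c', s[4]='g', s[5]='u' (vowel), s[6]='d', s[7]='s', s[8]='l', s[9]='b'
Vowels found: 1
Result: 1


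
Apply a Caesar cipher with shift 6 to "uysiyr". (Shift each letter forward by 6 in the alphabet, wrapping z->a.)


Input: 'uysiyr', shift = 6
Operation: for each letter, (position + 6) mod 26
Mapping: 'u'(20+6=26, 26 mod 26=0)->'a', 'y'(24+6=30, 30 mod 26=4)->'e', 's'(18+6=24)->'y', 'i'(8+6=14)->'o', 'y'(24+6=30, 30 mod 26=4)->'e', 'r'(17+6=23)->'x'
Result: aeyoex


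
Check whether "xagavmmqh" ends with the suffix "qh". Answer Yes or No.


Input string: 'xagavmmqh'
Suffix to check: 'qh'
Last 2 characters of input: 'qh'
Match: True
Result: Yes


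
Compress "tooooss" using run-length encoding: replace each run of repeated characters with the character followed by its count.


Input: 'tooooss'
Operation: identify consecutive runs
Runs: 't' -> t1, 'oooo' -> o4, 'ss' -> s2
Encoded: t1o4s2


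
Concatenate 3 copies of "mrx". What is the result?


Input string: 'mrx'
Operation: repeat 3 times
Concatenation: 'mrx' + 'mrx' + 'mrx'
Result: mrxmrxmrx


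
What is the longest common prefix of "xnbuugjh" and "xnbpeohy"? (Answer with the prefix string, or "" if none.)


String 1: 'xnbuugjh'
String 2: 'xnbpeohy'
Compare position by position:
pos 0: 'x' vs 'x' match
pos 1: 'n' vs 'n' match
pos 2: 'b' vs 'b' match
pos 3: 'u' vs 'p' differ -> stop
Longest common prefix: "xnb" (length 3)


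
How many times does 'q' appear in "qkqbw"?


Input string: 'qkqbw'
Target character: 'q'
Scan each position: s[0]='q', s[2]='q'
Matches found at indices: 0, 2
Total: 2


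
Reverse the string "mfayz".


Input string: 'mfayz'
Operation: reverse character order
Original order: 'm' -> 'f' -> 'a' -> 'y' -> 'z'
Reversed order: 'z' -> 'y' -> 'a' -> 'f' -> 'm'
Result: zyafm


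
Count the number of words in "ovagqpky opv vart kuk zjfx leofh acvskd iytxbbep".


Input string: 'ovagqpky opv vart kuk zjfx leofh acvskd iytxbbep'
Operation: split by spaces
Words found: 'ovagqpky', 'opv', 'vart', 'kuk', 'zjfx', 'leofh', 'acvskd', 'iytxbbep'
Word count: 8


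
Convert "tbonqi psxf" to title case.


Input string: 'tbonqi psxf'
Operation: capitalize first letter of each word
Word transformations: 'tbonqi'->'Tbonqi', 'psxf'->'Psxf'
Result: Tbonqi Psxf


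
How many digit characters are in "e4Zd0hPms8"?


Input string: 'e4Zd0hPms8'
Operation: count digit characters (0-9)
Scan: 'e', '4'(digit), 'Z', 'd', '0'(digit), 'h', 'P', 'm', 's', '8'(digit)
Digits found: 3
Result: 3


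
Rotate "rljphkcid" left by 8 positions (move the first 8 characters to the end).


Input: 'rljphkcid', shift = 8
Operation: split at index 8 and swap parts
Front part s[0:8] = 'rljphkci'
Back part s[8:] = 'd'
Rotated = back + front = 'd' + 'rljphkci'
Result: drljphkci


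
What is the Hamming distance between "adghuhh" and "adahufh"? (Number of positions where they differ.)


String 1: 'adghuhh'
String 2: 'adahufh'
Compare each position: pos 0: 'a'=='a', pos 1: 'd'=='d', pos 2: 'g'!='a', pos 3: 'h'=='h', pos 4: 'u'=='u', pos 5: 'h'!='f', pos 6: 'h'=='h'
Differing positions: 2
Hamming distance: 2


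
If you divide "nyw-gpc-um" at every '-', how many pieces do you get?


Input string: 'nyw-gpc-um'
Delimiter: '-'
Split result: 'nyw', 'gpc', 'um'
Number of parts: 3


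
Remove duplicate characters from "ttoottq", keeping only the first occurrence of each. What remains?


Input: 'ttoottq'
Operation: keep first occurrence of each character
Scan: s[0]='t' new -> keep; s[1]='t' seen -> skip; s[2]='o' new -> keep; s[3]='o' seen -> skip; s[4]='t' seen -> skip; s[5]='t' seen -> skip; s[6]='q' new -> keep
Result: toq


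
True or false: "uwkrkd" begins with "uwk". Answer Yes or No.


Input string: 'uwkrkd'
Prefix to check: 'uwk'
First 3 characters of input: 'uwk'
Match: True
Result: Yes
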